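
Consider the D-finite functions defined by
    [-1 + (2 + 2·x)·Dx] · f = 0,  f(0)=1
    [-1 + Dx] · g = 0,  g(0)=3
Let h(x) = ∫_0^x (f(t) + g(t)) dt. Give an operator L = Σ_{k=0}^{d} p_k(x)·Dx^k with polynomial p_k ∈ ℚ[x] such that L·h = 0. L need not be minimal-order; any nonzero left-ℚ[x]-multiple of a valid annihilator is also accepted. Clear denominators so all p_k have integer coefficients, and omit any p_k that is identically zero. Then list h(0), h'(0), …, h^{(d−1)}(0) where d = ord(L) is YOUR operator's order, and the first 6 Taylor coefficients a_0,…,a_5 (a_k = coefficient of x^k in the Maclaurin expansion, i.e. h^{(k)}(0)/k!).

f: a_k = 1, 1/2, -1/8, 1/16, -5/128, 7/256, …
g: a_k = 3, 3, 3/2, 1/2, 1/8, 1/40, …
Sum ⇒ L₀ = lclm(L_f,L_g) in ℚ(x)⟨Dx⟩.
∫: right-multiply L₀ by Dx.
L = (3 + 2·x)·Dx + (-5 - 8·x - 4·x^2)·Dx^2 + (2 + 6·x + 4·x^2)·Dx^3  (order 3).
h: a_k = 0, 4, 7/4, 11/24, 9/64, 11/640, …
ICs: h(0) = 0, h′(0) = 4, h′′(0) = 7/2.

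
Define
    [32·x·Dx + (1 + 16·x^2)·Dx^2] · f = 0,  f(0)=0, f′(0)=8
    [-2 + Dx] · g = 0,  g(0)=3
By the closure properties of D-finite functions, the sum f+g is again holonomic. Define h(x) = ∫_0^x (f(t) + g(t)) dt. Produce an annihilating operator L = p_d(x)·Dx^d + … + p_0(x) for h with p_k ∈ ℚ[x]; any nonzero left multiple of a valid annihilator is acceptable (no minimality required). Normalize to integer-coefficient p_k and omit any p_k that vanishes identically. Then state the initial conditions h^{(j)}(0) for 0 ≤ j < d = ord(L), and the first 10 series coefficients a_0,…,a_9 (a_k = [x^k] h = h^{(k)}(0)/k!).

L = (32 - 64·x - 1536·x^2 - 1024·x^3)·Dx^2 + (-18 + 704·x^2 - 512·x^4)·Dx^3 + (1 + 16·x + 32·x^2 + 256·x^3 + 256·x^4)·Dx^4  (order 4).
h: a_k = 0, 3, 7, 2, -29/3, 2/5, 342/5, 4/105, -8777/15, 2/945, …
ICs: h(0) = 0, h′(0) = 3, h′′(0) = 14, h′′′(0) = 12.

f: a_k = 0, 8, 0, -128/3, 0, 2048/5, 0, -32768/7, 0, 524288/9, …
g: a_k = 3, 6, 6, 4, 2, 4/5, 4/15, 8/105, 2/105, 4/945, …
f+g: L₀ = lclm(L_f,L_g), ord ≤ 2+1.
Integrate: L := L₀·Dx.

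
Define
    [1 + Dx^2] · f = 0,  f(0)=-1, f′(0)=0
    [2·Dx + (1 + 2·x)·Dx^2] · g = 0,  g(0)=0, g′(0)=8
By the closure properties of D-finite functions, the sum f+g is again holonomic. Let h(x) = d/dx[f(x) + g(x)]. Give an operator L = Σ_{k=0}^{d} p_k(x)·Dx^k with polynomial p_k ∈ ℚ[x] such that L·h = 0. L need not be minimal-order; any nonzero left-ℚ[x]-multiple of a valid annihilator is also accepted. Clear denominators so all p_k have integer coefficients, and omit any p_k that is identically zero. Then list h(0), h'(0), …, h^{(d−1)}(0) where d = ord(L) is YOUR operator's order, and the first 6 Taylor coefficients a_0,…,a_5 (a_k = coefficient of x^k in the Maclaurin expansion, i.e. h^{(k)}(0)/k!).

L = (50 + 8·x + 8·x^2) + (9 + 22·x + 12·x^2 + 8·x^3)·Dx + (50 + 8·x + 8·x^2)·Dx^2 + (9 + 22·x + 12·x^2 + 8·x^3)·Dx^3  (order 3).
h: a_k = 8, -15, 32, -385/6, 128, -30719/120, …
ICs: h(0) = 8, h′(0) = -15, h′′(0) = 64.

f: a_k = -1, 0, 1/2, 0, -1/24, 0, …
g: a_k = 0, 8, -8, 32/3, -16, 128/5, …
f+g: L₀ = lclm(L_f,L_g), ord ≤ 2+2.
h₀' ⇒ L via d/dx closure of L₀.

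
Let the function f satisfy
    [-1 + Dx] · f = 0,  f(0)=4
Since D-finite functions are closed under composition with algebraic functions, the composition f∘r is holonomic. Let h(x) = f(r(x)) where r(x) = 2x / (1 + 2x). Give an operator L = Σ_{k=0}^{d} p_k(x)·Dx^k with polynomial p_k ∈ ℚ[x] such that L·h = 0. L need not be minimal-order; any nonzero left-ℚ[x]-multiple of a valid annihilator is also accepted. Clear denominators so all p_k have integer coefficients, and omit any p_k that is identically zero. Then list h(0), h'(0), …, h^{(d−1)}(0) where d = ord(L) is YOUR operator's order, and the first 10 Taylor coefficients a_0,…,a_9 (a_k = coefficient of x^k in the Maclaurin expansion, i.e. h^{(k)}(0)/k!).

f: a_k = 4, 4, 2, 2/3, 1/6, 1/30, 1/180, 1/1260, 1/10080, 1/90720, …
L₀ from L_f via x↦r, Dx↦r'^{-1}Dx.
L = -2 + (1 + 4·x + 4·x^2)·Dx  (order 1).
h: a_k = 4, 8, -8, 16/3, 8/3, -304/15, 2416/45, -34912/315, 62728/315, -904304/2835, …
ICs: h(0) = 4.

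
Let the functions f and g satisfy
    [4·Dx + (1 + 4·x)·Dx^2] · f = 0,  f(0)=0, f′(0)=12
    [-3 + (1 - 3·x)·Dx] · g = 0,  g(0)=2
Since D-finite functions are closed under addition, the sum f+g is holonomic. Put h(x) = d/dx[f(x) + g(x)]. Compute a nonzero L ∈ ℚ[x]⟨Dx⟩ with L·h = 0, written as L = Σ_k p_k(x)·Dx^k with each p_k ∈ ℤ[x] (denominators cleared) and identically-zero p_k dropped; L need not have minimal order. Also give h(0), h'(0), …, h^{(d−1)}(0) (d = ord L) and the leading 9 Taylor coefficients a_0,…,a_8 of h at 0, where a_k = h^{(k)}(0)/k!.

f: a_k = 0, 12, -24, 64, -192, 3072/5, -2048, 49152/7, -24576, …
g: a_k = 2, 6, 18, 54, 162, 486, 1458, 4374, 13122, …
f+g: L₀ = lclm(L_f,L_g), ord ≤ 2+1.
h=h₀': d/dx-closure on L₀ ⇒ L.
L = (-204 - 144·x) + (-11 - 312·x - 288·x^2)·Dx + (5 + 11·x - 54·x^2 - 72·x^3)·Dx^2  (order 2).
h: a_k = 18, -12, 354, -120, 5502, -3540, 79770, -91632, 1140726, …
ICs: h(0) = 18, h′(0) = -12.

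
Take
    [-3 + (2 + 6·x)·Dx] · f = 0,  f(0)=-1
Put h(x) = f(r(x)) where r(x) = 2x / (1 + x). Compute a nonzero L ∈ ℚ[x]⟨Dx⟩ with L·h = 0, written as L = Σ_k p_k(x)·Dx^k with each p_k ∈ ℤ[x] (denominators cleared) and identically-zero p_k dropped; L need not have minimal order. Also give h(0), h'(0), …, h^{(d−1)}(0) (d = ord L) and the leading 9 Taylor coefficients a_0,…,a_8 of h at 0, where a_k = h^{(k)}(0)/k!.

L = -3 + (1 + 8·x + 7·x^2)·Dx  (order 1).
h: a_k = -1, -3, 15/2, -51/2, 861/8, -4137/8, 42987/16, -234975/16, 10648221/128, …
ICs: h(0) = -1.

f: a_k = -1, -3/2, 9/8, -27/16, 405/128, -1701/256, 15309/1024, -72171/2048, 2814669/32768, …
Change of var in L_f (x↦r) gives L₀.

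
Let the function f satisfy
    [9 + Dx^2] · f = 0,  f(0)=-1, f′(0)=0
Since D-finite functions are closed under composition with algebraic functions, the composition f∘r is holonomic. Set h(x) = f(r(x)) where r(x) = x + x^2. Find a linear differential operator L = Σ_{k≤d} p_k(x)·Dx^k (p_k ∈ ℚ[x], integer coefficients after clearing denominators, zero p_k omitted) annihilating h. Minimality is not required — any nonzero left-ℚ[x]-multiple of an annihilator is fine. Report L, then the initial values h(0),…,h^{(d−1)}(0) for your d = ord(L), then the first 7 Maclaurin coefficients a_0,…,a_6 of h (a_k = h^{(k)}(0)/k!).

L = (9 + 54·x + 108·x^2 + 72·x^3) - 2·Dx + (1 + 2·x)·Dx^2  (order 2).
h: a_k = -1, 0, 9/2, 9, 9/8, -27/2, -1539/80, …
ICs: h(0) = -1, h′(0) = 0.

f: a_k = -1, 0, 9/2, 0, -27/8, 0, 81/80, …
Substitute x→r, Dx→(1/r')Dx; clear ⇒ L₀.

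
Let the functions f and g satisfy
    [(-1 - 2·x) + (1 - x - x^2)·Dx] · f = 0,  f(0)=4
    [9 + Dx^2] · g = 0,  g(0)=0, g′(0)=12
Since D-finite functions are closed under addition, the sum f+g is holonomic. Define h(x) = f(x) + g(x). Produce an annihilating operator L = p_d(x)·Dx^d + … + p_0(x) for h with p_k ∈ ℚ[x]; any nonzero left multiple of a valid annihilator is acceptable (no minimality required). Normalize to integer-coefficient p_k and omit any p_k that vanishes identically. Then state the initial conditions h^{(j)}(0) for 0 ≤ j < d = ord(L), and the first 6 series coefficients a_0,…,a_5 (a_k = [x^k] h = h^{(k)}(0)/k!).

L = (243 + 432·x - 81·x^2 + 216·x^3 + 405·x^4 + 162·x^5) + (-117 + 225·x + 36·x^2 - 297·x^3 + 54·x^4 + 243·x^5 + 81·x^6)·Dx + (27 + 48·x - 9·x^2 + 24·x^3 + 45·x^4 + 18·x^5)·Dx^2 + (-13 + 25·x + 4·x^2 - 33·x^3 + 6·x^4 + 27·x^5 + 9·x^6)·Dx^3  (order 3).
h: a_k = 4, 16, 8, -6, 20, 401/10, …
ICs: h(0) = 4, h′(0) = 16, h′′(0) = 16.

f: a_k = 4, 4, 8, 12, 20, 32, …
g: a_k = 0, 12, 0, -18, 0, 81/10, …
f+g: L₀ = lclm(L_f,L_g), ord ≤ 1+2.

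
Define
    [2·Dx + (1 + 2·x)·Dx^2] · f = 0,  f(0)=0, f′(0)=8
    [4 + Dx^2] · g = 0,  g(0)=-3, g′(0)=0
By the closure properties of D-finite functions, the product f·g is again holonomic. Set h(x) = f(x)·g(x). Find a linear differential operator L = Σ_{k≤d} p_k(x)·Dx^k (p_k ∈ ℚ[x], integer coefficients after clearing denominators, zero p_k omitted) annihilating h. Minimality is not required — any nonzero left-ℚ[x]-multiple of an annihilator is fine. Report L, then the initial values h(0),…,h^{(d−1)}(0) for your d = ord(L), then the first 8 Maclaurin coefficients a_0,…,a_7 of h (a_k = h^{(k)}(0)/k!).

L = (-48 + 192·x + 1216·x^2 + 2048·x^3 + 1024·x^4) + (32 + 320·x + 768·x^2 + 512·x^3)·Dx + (160·x + 672·x^2 + 1024·x^3 + 512·x^4)·Dx^2 + (8 + 80·x + 192·x^2 + 128·x^3)·Dx^3 + (3 + 28·x + 92·x^2 + 128·x^3 + 64·x^4)·Dx^4  (order 4).
h: a_k = 0, -24, 24, 16, 0, -144/5, 48, -2976/35, …
ICs: h(0) = 0, h′(0) = -24, h′′(0) = 48, h′′′(0) = 96.

f: a_k = 0, 8, -8, 32/3, -16, 128/5, -128/3, 512/7, …
g: a_k = -3, 0, 6, 0, -2, 0, 4/15, 0, …
Product ⇒ symmetric product L₀, ord ≤ 4.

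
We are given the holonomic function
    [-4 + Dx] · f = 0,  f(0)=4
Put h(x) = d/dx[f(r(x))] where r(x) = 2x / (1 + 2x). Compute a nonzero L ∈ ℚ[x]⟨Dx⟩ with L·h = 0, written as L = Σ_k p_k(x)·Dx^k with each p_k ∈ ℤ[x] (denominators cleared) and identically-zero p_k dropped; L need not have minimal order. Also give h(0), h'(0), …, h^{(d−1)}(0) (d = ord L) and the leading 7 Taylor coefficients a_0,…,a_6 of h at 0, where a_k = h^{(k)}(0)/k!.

f: a_k = 4, 16, 32, 128/3, 128/3, 512/15, 1024/45, …
Change of var in L_f (x↦r) gives L₀.
Differentiate: ansatz ord ≤ ord L₀ ⇒ L.
L = (4 - 8·x) + (-1 - 4·x - 4·x^2)·Dx  (order 1).
h: a_k = 32, 128, -128, -1024/3, 3584/3, -22528/15, -34816/45, …
ICs: h(0) = 32.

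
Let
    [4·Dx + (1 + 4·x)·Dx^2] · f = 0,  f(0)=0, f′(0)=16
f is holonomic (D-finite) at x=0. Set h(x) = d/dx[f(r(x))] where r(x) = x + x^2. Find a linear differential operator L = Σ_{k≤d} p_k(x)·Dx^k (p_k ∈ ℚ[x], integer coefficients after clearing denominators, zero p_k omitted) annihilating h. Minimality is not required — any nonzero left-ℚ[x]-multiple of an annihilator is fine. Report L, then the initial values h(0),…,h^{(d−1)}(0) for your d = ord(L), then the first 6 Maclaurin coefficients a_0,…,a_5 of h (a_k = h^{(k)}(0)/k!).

f: a_k = 0, 16, -32, 256/3, -256, 4096/5, …
Change of var in L_f (x↦r) gives L₀.
h=h₀': d/dx-closure on L₀ ⇒ L.
L = 2 + (1 + 2·x)·Dx  (order 1).
h: a_k = 16, -32, 64, -128, 256, -512, …
ICs: h(0) = 16.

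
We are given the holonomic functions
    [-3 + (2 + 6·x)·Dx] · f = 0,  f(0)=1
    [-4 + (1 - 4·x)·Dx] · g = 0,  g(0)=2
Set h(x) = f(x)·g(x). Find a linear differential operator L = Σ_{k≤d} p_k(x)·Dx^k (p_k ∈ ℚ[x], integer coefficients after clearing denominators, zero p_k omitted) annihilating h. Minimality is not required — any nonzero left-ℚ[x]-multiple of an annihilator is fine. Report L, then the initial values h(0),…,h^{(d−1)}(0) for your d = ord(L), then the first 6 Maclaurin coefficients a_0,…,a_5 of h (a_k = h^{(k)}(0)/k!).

f: a_k = 1, 3/2, -9/8, 27/16, -405/128, 1701/256, …
g: a_k = 2, 8, 32, 128, 512, 2048, …
f·g: L₀ = L_f ⊗_s L_g, ord ≤ 1·1.
L = (11 + 12·x) + (-2 + 2·x + 24·x^2)·Dx  (order 1).
h: a_k = 2, 11, 167/4, 1363/8, 43211/64, 347389/128, …
ICs: h(0) = 2.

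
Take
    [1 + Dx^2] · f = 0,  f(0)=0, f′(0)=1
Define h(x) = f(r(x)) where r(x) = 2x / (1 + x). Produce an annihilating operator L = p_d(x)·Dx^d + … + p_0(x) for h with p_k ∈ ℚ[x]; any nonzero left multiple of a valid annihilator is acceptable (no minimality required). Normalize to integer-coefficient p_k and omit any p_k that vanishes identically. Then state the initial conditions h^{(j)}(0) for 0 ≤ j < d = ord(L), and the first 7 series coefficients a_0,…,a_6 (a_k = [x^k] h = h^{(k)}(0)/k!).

L = 4 + (2 + 6·x + 6·x^2 + 2·x^3)·Dx + (1 + 4·x + 6·x^2 + 4·x^3 + x^4)·Dx^2  (order 2).
h: a_k = 0, 2, -2, 2/3, 2, -86/15, 10, …
ICs: h(0) = 0, h′(0) = 2.

f: a_k = 0, 1, 0, -1/6, 0, 1/120, 0, …
f∘r: x↦r, Dx↦Dx/r' in L_f ⇒ L₀.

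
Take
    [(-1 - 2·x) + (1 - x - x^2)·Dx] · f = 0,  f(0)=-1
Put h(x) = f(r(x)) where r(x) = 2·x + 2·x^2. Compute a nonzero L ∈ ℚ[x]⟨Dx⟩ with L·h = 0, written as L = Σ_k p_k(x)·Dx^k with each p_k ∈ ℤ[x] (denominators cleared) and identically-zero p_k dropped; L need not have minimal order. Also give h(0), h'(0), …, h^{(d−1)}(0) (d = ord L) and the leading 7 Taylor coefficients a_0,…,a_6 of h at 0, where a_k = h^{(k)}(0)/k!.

f: a_k = -1, -1, -2, -3, -5, -8, -13, …
h₀=f(r): pull back L_f along r ⇒ L₀.
L = (2 + 12·x + 24·x^2 + 16·x^3) + (-1 + 2·x + 6·x^2 + 8·x^3 + 4·x^4)·Dx  (order 1).
h: a_k = -1, -2, -10, -40, -160, -648, -2616, …
ICs: h(0) = -1.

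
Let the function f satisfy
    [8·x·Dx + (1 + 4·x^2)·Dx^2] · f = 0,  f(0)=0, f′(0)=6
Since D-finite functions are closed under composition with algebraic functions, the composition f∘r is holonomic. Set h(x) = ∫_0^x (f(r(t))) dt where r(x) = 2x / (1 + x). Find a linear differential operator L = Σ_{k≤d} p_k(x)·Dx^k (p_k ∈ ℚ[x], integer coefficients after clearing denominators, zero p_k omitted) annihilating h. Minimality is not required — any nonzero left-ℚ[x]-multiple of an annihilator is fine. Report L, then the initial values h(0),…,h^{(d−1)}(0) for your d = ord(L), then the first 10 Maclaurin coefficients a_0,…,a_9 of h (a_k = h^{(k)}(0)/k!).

L = (2 + 34·x)·Dx^2 + (1 + 2·x + 17·x^2)·Dx^3  (order 3).
h: a_k = 0, 0, 6, -4, -13, 36, 202/5, -2444/7, 2181/14, 3220, …
ICs: h(0) = 0, h′(0) = 0, h′′(0) = 12.

f: a_k = 0, 6, 0, -8, 0, 96/5, 0, -384/7, 0, 512/3, …
h₀=f(r): pull back L_f along r ⇒ L₀.
h=∫h₀ ⇒ L = L₀·Dx.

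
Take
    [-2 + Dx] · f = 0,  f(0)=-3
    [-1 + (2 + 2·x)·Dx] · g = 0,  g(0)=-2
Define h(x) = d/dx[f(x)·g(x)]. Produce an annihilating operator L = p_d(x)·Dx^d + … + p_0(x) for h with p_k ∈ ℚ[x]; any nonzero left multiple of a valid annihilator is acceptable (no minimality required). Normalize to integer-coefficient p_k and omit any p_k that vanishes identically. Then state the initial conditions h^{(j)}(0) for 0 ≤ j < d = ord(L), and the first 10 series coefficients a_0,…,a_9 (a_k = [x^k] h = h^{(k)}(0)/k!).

L = (23 + 40·x + 16·x^2) + (-10 - 18·x - 8·x^2)·Dx  (order 1).
h: a_k = 15, 69/2, 309/8, 449/16, 1949/128, 1643/256, 36047/15360, 135617/215040, 815221/3440640, -833449/61931520, …
ICs: h(0) = 15.

f: a_k = -3, -6, -6, -4, -2, -4/5, -4/15, -8/105, -2/105, -4/945, …
g: a_k = -2, -1, 1/4, -1/8, 5/64, -7/128, 21/512, -33/1024, 429/16384, -715/32768, …
L₀ := L_f ⊗_s L_g (sym. prod.), ord ≤ 1.
h=h₀': d/dx-closure on L₀ ⇒ L.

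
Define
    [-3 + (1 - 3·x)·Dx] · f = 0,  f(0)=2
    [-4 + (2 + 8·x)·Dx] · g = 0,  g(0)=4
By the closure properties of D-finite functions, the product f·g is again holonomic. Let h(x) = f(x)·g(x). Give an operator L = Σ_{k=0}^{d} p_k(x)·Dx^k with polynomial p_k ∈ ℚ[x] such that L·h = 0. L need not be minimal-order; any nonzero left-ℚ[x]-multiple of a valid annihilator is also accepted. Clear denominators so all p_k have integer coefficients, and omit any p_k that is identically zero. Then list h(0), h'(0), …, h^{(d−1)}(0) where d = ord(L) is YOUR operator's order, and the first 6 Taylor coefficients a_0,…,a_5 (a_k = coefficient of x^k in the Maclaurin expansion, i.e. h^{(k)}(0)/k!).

L = (5 + 6·x) + (-1 - x + 12·x^2)·Dx  (order 1).
h: a_k = 8, 40, 104, 344, 952, 3080, …
ICs: h(0) = 8.

f: a_k = 2, 6, 18, 54, 162, 486, …
g: a_k = 4, 8, -8, 16, -40, 112, …
h₀=f·g: eliminate ⇒ L₀, order ≤ 1·1.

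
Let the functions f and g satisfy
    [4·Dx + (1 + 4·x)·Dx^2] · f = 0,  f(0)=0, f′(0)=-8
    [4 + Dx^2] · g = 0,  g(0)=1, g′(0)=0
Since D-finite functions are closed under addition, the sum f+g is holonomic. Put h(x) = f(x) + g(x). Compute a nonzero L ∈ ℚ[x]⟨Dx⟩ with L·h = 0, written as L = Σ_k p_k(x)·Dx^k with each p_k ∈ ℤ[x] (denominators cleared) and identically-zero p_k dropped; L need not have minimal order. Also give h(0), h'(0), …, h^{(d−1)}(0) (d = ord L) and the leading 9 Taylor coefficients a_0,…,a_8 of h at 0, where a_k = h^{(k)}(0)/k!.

L = (400 + 128·x + 256·x^2)·Dx + (36 + 176·x + 192·x^2 + 256·x^3)·Dx^2 + (100 + 32·x + 64·x^2)·Dx^3 + (9 + 44·x + 48·x^2 + 64·x^3)·Dx^4  (order 4).
h: a_k = 1, -8, 14, -128/3, 386/3, -2048/5, 61436/45, -32768/7, 5160962/315, …
ICs: h(0) = 1, h′(0) = -8, h′′(0) = 28, h′′′(0) = -256.

f: a_k = 0, -8, 16, -128/3, 128, -2048/5, 4096/3, -32768/7, 16384, …
g: a_k = 1, 0, -2, 0, 2/3, 0, -4/45, 0, 2/315, …
f+g: L₀ = lclm(L_f,L_g), ord ≤ 2+2.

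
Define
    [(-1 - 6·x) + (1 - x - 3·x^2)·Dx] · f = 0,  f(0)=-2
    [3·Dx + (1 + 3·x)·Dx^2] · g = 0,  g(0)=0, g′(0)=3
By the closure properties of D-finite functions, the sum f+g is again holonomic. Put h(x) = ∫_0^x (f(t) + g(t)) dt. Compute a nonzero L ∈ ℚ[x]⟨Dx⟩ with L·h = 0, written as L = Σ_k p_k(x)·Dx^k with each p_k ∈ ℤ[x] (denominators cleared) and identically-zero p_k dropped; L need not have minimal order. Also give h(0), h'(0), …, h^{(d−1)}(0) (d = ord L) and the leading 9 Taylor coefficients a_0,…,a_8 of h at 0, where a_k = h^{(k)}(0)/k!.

L = (270 + 1422·x + 3780·x^2 + 2916·x^3 + 2916·x^4)·Dx^2 + (24 + 468·x + 2736·x^2 + 5616·x^3 + 5994·x^4 + 4860·x^5)·Dx^3 + (-11 - 79·x - 129·x^2 + 171·x^3 + 783·x^4 + 1377·x^5 + 972·x^6)·Dx^4  (order 4).
h: a_k = 0, -2, 1/2, -25/6, -5/4, -233/20, -157/30, -631/14, -851/56, …
ICs: h(0) = 0, h′(0) = -2, h′′(0) = 1, h′′′(0) = -25.

f: a_k = -2, -2, -8, -14, -38, -80, -194, -434, -1016, …
g: a_k = 0, 3, -9/2, 9, -81/4, 243/5, -243/2, 2187/7, -6561/8, …
h₀=f+g: left-lcm gives L₀, ord ≤ 3.
h=∫₀ˣh₀: take L = L₀·Dx.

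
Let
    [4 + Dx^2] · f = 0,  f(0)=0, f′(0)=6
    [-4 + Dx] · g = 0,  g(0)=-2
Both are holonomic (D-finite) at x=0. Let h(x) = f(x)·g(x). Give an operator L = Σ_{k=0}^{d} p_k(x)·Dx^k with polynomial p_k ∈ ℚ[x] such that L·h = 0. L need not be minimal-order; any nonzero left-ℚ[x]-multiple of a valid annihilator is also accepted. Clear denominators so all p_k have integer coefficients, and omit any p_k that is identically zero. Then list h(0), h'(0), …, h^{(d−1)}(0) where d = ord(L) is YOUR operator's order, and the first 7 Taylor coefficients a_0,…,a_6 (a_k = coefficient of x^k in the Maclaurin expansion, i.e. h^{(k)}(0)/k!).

L = 20 - 8·Dx + Dx^2  (order 2).
h: a_k = 0, -12, -48, -88, -96, -328/5, -352/15, …
ICs: h(0) = 0, h′(0) = -12.

f: a_k = 0, 6, 0, -4, 0, 4/5, 0, …
g: a_k = -2, -8, -16, -64/3, -64/3, -256/15, -512/45, …
Sym-product of L_f,L_g gives L₀ (≤ ord 2).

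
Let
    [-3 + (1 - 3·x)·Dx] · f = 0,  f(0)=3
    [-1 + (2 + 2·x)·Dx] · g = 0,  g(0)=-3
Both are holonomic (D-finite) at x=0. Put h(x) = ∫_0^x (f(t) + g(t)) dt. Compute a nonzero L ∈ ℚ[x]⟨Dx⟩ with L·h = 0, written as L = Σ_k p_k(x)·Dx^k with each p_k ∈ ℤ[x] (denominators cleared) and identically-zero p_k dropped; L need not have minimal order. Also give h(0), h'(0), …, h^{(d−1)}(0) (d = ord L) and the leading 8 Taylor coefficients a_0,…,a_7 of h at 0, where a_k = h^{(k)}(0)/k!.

f: a_k = 3, 9, 27, 81, 243, 729, 2187, 6561, …
g: a_k = -3, -3/2, 3/8, -3/16, 15/128, -21/256, 63/1024, -99/2048, …
L₀ := lclm(L_f,L_g); ord L₀ ≤ 1+1.
Integrate: L := L₀·Dx.
L = (-39 - 27·x)·Dx + (73 + 138·x + 81·x^2)·Dx^2 + (-10 + 2·x + 66·x^2 + 54·x^3)·Dx^3  (order 3).
h: a_k = 0, 0, 15/4, 73/8, 1293/64, 31119/640, 62201/512, 2239551/7168, …
ICs: h(0) = 0, h′(0) = 0, h′′(0) = 15/2.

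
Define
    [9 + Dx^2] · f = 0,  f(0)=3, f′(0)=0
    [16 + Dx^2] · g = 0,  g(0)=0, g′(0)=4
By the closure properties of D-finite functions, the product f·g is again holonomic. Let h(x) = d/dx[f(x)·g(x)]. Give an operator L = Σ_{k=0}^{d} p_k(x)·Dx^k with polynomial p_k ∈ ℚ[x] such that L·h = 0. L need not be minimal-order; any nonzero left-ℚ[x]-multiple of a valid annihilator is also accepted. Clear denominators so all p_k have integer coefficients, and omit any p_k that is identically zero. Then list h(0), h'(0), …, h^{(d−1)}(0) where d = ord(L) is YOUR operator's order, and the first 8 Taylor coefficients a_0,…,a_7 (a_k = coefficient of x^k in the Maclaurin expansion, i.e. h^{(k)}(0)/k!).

L = 49 + 50·Dx^2 + Dx^4  (order 4).
h: a_k = 12, 0, -258, 0, 2101/2, 0, -102943/60, 0, …
ICs: h(0) = 12, h′(0) = 0, h′′(0) = -516, h′′′(0) = 0.

f: a_k = 3, 0, -27/2, 0, 81/8, 0, -243/80, 0, …
g: a_k = 0, 4, 0, -32/3, 0, 128/15, 0, -1024/315, …
h₀=f·g: eliminate ⇒ L₀, order ≤ 2·2.
h=h₀': d/dx-closure on L₀ ⇒ L.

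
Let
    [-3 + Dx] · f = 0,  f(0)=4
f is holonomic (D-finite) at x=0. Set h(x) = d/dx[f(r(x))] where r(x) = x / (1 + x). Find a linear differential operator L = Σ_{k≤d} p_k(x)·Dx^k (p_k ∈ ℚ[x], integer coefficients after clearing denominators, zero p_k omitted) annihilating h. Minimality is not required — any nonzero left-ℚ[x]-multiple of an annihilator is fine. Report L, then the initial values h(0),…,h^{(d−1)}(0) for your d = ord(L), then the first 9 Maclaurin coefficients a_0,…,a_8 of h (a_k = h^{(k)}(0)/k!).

f: a_k = 4, 12, 18, 18, 27/2, 81/10, 81/20, 243/140, 729/1120, …
L₀ from L_f via x↦r, Dx↦r'^{-1}Dx.
Differentiate: ansatz ord ≤ ord L₀ ⇒ L.
L = (1 - 2·x) + (-1 - 2·x - x^2)·Dx  (order 1).
h: a_k = 12, 12, -18, 6, 21/2, -207/10, 411/20, -1623/140, -1917/1120, …
ICs: h(0) = 12.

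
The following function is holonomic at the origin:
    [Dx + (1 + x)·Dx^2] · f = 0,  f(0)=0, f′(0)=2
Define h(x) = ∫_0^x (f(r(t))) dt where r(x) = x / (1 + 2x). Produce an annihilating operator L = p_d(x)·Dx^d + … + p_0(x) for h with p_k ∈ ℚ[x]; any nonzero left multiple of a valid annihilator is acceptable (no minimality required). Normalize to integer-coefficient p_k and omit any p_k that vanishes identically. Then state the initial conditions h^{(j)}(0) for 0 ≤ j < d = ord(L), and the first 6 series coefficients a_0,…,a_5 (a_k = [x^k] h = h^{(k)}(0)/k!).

f: a_k = 0, 2, -1, 2/3, -1/2, 2/5, …
L₀ from L_f via x↦r, Dx↦r'^{-1}Dx.
Integrate: L := L₀·Dx.
L = (5 + 12·x)·Dx^2 + (1 + 5·x + 6·x^2)·Dx^3  (order 3).
h: a_k = 0, 0, 1, -5/3, 19/6, -13/2, …
ICs: h(0) = 0, h′(0) = 0, h′′(0) = 2.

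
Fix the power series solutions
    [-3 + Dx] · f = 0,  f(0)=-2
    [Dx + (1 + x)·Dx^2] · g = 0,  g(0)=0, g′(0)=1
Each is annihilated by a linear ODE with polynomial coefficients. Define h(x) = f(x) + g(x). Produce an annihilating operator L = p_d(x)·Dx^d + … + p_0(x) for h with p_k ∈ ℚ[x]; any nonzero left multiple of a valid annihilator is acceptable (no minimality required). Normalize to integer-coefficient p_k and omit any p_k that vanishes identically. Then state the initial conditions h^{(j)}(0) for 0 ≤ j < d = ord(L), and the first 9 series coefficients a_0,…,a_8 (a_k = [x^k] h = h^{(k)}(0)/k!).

f: a_k = -2, -6, -9, -9, -27/4, -81/20, -81/40, -243/280, -729/2240, …
g: a_k = 0, 1, -1/2, 1/3, -1/4, 1/5, -1/6, 1/7, -1/8, …
Sum ⇒ L₀ = lclm(L_f,L_g) in ℚ(x)⟨Dx⟩.
L = (-15 - 9·x)·Dx + (-7 - 18·x - 9·x^2)·Dx^2 + (4 + 7·x + 3·x^2)·Dx^3  (order 3).
h: a_k = -2, -5, -19/2, -26/3, -7, -77/20, -263/120, -29/40, -1009/2240, …
ICs: h(0) = -2, h′(0) = -5, h′′(0) = -19.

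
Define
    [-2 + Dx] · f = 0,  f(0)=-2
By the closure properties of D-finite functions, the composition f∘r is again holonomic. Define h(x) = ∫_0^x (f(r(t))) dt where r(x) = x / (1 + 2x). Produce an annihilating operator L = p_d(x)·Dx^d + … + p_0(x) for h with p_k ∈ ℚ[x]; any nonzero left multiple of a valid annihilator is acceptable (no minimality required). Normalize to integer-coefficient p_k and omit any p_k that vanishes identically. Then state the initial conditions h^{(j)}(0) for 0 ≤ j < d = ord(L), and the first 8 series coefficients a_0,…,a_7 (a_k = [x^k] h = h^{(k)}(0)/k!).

f: a_k = -2, -4, -4, -8/3, -4/3, -8/15, -8/45, -16/315, …
L₀ from L_f via x↦r, Dx↦r'^{-1}Dx.
h=∫₀ˣh₀: take L = L₀·Dx.
L = -2·Dx + (1 + 4·x + 4·x^2)·Dx^2  (order 2).
h: a_k = 0, -2, -2, 4/3, -2/3, -4/15, 76/45, -1208/315, …
ICs: h(0) = 0, h′(0) = -2.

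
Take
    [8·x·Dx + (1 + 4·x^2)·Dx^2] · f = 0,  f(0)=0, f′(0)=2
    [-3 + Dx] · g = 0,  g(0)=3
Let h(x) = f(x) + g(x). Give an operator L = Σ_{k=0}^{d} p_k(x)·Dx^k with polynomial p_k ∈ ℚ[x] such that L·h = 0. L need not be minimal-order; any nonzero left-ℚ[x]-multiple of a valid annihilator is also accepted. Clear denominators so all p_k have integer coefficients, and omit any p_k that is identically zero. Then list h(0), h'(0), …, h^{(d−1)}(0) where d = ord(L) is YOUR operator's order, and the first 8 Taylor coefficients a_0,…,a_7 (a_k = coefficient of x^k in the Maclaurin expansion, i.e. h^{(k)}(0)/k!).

f: a_k = 0, 2, 0, -8/3, 0, 32/5, 0, -128/7, …
g: a_k = 3, 9, 27/2, 27/2, 81/8, 243/40, 243/80, 729/560, …
f+g: L₀ = lclm(L_f,L_g), ord ≤ 2+1.
L = (24 - 72·x - 288·x^2 - 288·x^3)·Dx + (-17 + 24·x^2 - 144·x^4)·Dx^2 + (3 + 8·x + 24·x^2 + 32·x^3 + 48·x^4)·Dx^3  (order 3).
h: a_k = 3, 11, 27/2, 65/6, 81/8, 499/40, 243/80, -9511/560, …
ICs: h(0) = 3, h′(0) = 11, h′′(0) = 27.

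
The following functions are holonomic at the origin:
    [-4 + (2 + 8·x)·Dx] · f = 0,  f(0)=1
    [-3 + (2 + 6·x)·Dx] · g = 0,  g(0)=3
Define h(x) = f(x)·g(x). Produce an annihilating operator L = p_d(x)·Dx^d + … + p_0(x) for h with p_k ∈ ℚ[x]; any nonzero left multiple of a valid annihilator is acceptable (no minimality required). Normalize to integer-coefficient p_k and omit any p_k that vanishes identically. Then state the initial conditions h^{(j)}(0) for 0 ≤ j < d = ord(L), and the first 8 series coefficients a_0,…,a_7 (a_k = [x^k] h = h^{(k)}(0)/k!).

L = (-7 - 24·x) + (2 + 14·x + 24·x^2)·Dx  (order 1).
h: a_k = 3, 21/2, -3/8, 21/16, -591/128, 4179/256, -59391/1024, 424053/2048, …
ICs: h(0) = 3.

f: a_k = 1, 2, -2, 4, -10, 28, -84, 264, …
g: a_k = 3, 9/2, -27/8, 81/16, -1215/128, 5103/256, -45927/1024, 216513/2048, …
Product ⇒ symmetric product L₀, ord ≤ 1.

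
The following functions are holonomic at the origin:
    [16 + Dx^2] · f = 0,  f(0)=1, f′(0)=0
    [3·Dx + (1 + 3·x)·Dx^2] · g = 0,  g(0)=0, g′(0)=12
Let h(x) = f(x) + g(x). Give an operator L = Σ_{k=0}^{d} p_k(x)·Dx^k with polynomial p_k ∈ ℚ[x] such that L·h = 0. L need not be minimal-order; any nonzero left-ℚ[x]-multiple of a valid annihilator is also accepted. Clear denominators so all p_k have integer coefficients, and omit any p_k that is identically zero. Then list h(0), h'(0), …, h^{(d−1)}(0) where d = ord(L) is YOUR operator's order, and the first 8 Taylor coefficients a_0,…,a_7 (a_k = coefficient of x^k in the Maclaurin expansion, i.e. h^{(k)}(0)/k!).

L = (1680 + 2304·x + 3456·x^2)·Dx + (272 + 1584·x + 3456·x^2 + 3456·x^3)·Dx^2 + (105 + 144·x + 216·x^2)·Dx^3 + (17 + 99·x + 216·x^2 + 216·x^3)·Dx^4  (order 4).
h: a_k = 1, 12, -26, 36, -211/3, 972/5, -22126/45, 8748/7, …
ICs: h(0) = 1, h′(0) = 12, h′′(0) = -52, h′′′(0) = 216.

f: a_k = 1, 0, -8, 0, 32/3, 0, -256/45, 0, …
g: a_k = 0, 12, -18, 36, -81, 972/5, -486, 8748/7, …
Sum ⇒ L₀ = lclm(L_f,L_g) in ℚ(x)⟨Dx⟩.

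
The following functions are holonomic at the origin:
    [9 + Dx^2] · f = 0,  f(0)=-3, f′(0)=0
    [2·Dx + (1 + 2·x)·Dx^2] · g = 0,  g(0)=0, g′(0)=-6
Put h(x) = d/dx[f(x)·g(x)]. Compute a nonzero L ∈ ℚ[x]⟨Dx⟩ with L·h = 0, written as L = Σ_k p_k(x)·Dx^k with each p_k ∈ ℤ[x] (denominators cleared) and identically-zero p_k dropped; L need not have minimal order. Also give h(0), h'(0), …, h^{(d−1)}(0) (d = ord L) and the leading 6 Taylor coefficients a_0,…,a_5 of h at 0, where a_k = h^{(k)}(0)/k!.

L = (-1890 - 5103·x + 24057·x^2 + 163296·x^3 + 344088·x^4 + 314928·x^5 + 104976·x^6) + (-297 + 1998·x + 19440·x^2 + 51840·x^3 + 58320·x^4 + 23328·x^5)·Dx + (-147 + 738·x + 11106·x^2 + 44064·x^3 + 80352·x^4 + 69984·x^5 + 23328·x^6)·Dx^2 + (-33 + 222·x + 2160·x^2 + 5760·x^3 + 6480·x^4 + 2592·x^5)·Dx^3 + (7 + 145·x + 937·x^2 + 2880·x^3 + 4680·x^4 + 3888·x^5 + 1296·x^6)·Dx^4  (order 4).
h: a_k = 18, -36, -171, 180, 207/4, 63/2, …
ICs: h(0) = 18, h′(0) = -36, h′′(0) = -342, h′′′(0) = 1080.

f: a_k = -3, 0, 27/2, 0, -81/8, 0, …
g: a_k = 0, -6, 6, -8, 12, -96/5, …
h₀=f·g: eliminate ⇒ L₀, order ≤ 2·2.
Derive L from L₀ (diff closure).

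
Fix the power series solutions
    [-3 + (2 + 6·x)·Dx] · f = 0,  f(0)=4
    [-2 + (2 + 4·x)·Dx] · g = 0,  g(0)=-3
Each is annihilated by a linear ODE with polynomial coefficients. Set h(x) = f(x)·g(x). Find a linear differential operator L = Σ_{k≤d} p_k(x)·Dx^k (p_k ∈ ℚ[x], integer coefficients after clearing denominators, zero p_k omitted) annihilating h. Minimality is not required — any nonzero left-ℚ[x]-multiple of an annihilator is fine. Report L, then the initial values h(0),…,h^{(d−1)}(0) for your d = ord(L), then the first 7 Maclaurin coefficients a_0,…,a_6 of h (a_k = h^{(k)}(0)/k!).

f: a_k = 4, 6, -9/2, 27/4, -405/32, 1701/64, -15309/256, …
g: a_k = -3, -3, 3/2, -3/2, 15/8, -21/8, 63/16, …
f·g: L₀ = L_f ⊗_s L_g, ord ≤ 1·1.
L = (-5 - 12·x) + (2 + 10·x + 12·x^2)·Dx  (order 1).
h: a_k = -12, -30, 3/2, -15/4, 303/32, -1545/64, 15903/256, …
ICs: h(0) = -12.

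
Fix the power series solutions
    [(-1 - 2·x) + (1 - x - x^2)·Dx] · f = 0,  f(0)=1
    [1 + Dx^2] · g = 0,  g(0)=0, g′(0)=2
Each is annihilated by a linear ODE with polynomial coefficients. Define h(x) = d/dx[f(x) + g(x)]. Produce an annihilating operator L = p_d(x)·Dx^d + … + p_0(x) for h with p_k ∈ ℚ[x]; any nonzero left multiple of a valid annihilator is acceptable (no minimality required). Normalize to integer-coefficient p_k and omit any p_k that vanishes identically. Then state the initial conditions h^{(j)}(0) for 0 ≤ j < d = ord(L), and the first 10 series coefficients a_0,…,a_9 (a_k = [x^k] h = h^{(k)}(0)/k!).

f: a_k = 1, 1, 2, 3, 5, 8, 13, 21, 34, 55, …
g: a_k = 0, 2, 0, -1/3, 0, 1/60, 0, -1/2520, 0, 1/181440, …
f+g: L₀ = lclm(L_f,L_g), ord ≤ 1+2.
Differentiate: ansatz ord ≤ ord L₀ ⇒ L.
L = (124 + 358·x + 470·x^2 + 230·x^3 + 130·x^4 + 18·x^5 + 6·x^6) + (-19 - 29·x + 36·x^2 + 55·x^3 + 50·x^4 + 27·x^5 + 7·x^6 + 2·x^7)·Dx + (124 + 358·x + 470·x^2 + 230·x^3 + 130·x^4 + 18·x^5 + 6·x^6)·Dx^2 + (-19 - 29·x + 36·x^2 + 55·x^3 + 50·x^4 + 27·x^5 + 7·x^6 + 2·x^7)·Dx^3  (order 3).
h: a_k = 3, 4, 8, 20, 481/12, 78, 52919/360, 272, 9979201/20160, 890, …
ICs: h(0) = 3, h′(0) = 4, h′′(0) = 16.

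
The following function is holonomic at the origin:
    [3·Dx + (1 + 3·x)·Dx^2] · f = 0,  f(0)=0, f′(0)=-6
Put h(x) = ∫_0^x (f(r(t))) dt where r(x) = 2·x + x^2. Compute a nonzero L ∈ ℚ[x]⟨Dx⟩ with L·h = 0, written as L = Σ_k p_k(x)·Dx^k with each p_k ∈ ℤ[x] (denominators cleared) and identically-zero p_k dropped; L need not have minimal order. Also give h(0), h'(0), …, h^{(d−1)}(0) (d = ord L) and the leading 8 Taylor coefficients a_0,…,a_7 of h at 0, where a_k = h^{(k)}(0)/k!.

L = (5 + 6·x + 3·x^2)·Dx^2 + (1 + 7·x + 9·x^2 + 3·x^3)·Dx^3  (order 3).
h: a_k = 0, 0, -6, 10, -27, 441/5, -1602/5, 8730/7, …
ICs: h(0) = 0, h′(0) = 0, h′′(0) = -12.

f: a_k = 0, -6, 9, -18, 81/2, -486/5, 243, -4374/7, …
L₀ from L_f via x↦r, Dx↦r'^{-1}Dx.
∫: right-multiply L₀ by Dx.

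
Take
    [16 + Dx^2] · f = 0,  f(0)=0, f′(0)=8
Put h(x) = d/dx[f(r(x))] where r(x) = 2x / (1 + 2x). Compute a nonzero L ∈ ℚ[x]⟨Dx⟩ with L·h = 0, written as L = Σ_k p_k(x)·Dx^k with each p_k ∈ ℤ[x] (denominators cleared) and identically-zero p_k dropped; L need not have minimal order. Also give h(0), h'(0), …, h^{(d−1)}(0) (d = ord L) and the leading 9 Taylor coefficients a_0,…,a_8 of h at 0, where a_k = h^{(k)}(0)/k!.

L = (88 + 96·x + 96·x^2) + (12 + 72·x + 144·x^2 + 96·x^3)·Dx + (1 + 8·x + 24·x^2 + 32·x^3 + 16·x^4)·Dx^2  (order 2).
h: a_k = 16, -64, -320, 3584, -49408/3, 46080, -2520064/45, -10305536/45, 123301888/63, …
ICs: h(0) = 16, h′(0) = -64.

f: a_k = 0, 8, 0, -64/3, 0, 256/15, 0, -2048/315, 0, …
f∘r: x↦r, Dx↦Dx/r' in L_f ⇒ L₀.
h=h₀': d/dx-closure on L₀ ⇒ L.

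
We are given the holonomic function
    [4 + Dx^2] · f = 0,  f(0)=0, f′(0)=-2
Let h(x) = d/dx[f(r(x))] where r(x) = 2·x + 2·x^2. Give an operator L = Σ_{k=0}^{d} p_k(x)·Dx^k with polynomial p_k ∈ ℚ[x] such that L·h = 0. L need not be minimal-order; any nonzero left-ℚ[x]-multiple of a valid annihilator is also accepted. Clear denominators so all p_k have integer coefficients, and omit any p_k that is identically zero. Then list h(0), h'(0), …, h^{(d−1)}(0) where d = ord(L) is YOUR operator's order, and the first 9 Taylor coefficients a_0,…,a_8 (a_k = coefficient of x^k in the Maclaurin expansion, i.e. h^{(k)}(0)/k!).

f: a_k = 0, -2, 0, 4/3, 0, -4/15, 0, 8/315, 0, …
f∘r: x↦r, Dx↦Dx/r' in L_f ⇒ L₀.
Differentiate: ansatz ord ≤ ord L₀ ⇒ L.
L = (28 + 128·x + 384·x^2 + 512·x^3 + 256·x^4) + (-6 - 12·x)·Dx + (1 + 4·x + 4·x^2)·Dx^2  (order 2).
h: a_k = -4, -8, 32, 128, 352/3, -192, -25856/45, -22528/45, 70528/315, …
ICs: h(0) = -4, h′(0) = -8.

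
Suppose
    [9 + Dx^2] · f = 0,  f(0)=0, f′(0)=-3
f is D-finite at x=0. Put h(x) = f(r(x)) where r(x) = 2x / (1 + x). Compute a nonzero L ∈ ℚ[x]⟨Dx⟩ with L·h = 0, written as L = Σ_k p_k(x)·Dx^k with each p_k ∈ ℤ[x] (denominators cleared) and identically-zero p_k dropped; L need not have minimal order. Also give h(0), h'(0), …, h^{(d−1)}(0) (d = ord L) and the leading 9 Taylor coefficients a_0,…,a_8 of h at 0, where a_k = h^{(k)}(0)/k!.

f: a_k = 0, -3, 0, 9/2, 0, -81/40, 0, 243/560, 0, …
Change of var in L_f (x↦r) gives L₀.
L = 36 + (2 + 6·x + 6·x^2 + 2·x^3)·Dx + (1 + 4·x + 6·x^2 + 4·x^3 + x^4)·Dx^2  (order 2).
h: a_k = 0, -6, 6, 30, -102, 726/5, -30, -13386/35, 5646/5, …
ICs: h(0) = 0, h′(0) = -6.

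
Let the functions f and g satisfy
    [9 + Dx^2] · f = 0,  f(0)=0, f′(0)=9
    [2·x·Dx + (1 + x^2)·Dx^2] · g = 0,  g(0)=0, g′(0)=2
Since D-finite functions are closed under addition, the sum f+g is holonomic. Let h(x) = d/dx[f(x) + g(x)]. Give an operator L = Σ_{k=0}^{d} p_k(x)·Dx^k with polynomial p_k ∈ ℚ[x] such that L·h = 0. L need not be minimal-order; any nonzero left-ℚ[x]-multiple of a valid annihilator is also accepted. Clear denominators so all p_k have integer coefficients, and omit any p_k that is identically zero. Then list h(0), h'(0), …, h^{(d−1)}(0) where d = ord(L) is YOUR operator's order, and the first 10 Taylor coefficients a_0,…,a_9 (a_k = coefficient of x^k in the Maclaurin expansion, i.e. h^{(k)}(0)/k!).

f: a_k = 0, 9, 0, -27/2, 0, 243/40, 0, -729/560, 0, 729/4480, …
g: a_k = 0, 2, 0, -2/3, 0, 2/5, 0, -2/7, 0, 2/9, …
Sum ⇒ L₀ = lclm(L_f,L_g) in ℚ(x)⟨Dx⟩.
Differentiate: ansatz ord ≤ ord L₀ ⇒ L.
L = (-54·x + 540·x^3 + 162·x^5) + (63 + 279·x^2 + 297·x^4 + 81·x^6)·Dx + (-6·x + 60·x^3 + 18·x^5)·Dx^2 + (7 + 31·x^2 + 33·x^4 + 9·x^6)·Dx^3  (order 3).
h: a_k = 11, 0, -85/2, 0, 259/8, 0, -889/80, 0, 15521/4480, 0, …
ICs: h(0) = 11, h′(0) = 0, h′′(0) = -85.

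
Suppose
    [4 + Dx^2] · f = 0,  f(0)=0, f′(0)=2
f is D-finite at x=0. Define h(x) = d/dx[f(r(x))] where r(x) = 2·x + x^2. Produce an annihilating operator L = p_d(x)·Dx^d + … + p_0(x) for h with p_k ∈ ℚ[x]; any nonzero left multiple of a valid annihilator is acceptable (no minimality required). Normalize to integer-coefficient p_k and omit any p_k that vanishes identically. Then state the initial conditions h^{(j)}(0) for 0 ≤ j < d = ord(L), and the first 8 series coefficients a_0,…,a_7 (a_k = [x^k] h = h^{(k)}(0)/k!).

L = (19 + 64·x + 96·x^2 + 64·x^3 + 16·x^4) + (-3 - 3·x)·Dx + (1 + 2·x + x^2)·Dx^2  (order 2).
h: a_k = 4, 4, -32, -64, 8/3, 120, 5696/45, -256/45, …
ICs: h(0) = 4, h′(0) = 4.

f: a_k = 0, 2, 0, -4/3, 0, 4/15, 0, -8/315, …
f∘r: x↦r, Dx↦Dx/r' in L_f ⇒ L₀.
h₀' ⇒ L via d/dx closure of L₀.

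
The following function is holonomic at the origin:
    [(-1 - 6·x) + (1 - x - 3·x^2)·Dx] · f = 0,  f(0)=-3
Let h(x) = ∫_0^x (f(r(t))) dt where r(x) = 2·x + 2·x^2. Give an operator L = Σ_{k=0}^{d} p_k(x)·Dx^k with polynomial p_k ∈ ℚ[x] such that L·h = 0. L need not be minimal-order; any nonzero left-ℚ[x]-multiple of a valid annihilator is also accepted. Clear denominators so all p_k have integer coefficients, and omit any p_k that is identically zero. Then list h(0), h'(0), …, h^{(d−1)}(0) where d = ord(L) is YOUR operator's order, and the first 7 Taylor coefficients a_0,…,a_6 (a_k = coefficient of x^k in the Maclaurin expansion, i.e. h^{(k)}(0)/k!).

f: a_k = -3, -3, -12, -21, -57, -120, -291, …
Change of var in L_f (x↦r) gives L₀.
Integrate: L := L₀·Dx.
L = (2 + 28·x + 72·x^2 + 48·x^3)·Dx + (-1 + 2·x + 14·x^2 + 24·x^3 + 12·x^4)·Dx^2  (order 2).
h: a_k = 0, -3, -3, -18, -66, -1464/5, -1332, …
ICs: h(0) = 0, h′(0) = -3.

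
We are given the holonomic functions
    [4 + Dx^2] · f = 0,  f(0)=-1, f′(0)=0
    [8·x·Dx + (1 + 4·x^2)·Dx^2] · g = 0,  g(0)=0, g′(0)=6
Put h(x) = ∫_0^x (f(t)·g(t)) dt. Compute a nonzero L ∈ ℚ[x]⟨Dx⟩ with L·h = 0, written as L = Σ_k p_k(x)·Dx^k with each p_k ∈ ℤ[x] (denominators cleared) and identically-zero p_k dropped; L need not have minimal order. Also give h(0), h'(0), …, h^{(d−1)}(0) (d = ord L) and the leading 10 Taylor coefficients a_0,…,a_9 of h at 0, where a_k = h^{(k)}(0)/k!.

L = (80 + 832·x^2 + 1408·x^4 + 2048·x^6 + 2048·x^8)·Dx + (96·x + 640·x^3 + 1536·x^5 + 2048·x^7)·Dx^2 + (24 + 256·x^2 + 576·x^4 + 1024·x^6 + 1024·x^8)·Dx^3 + (24·x + 160·x^3 + 384·x^5 + 512·x^7)·Dx^4 + (1 + 12·x^2 + 56·x^4 + 128·x^6 + 128·x^8)·Dx^5  (order 5).
h: a_k = 0, 0, -3, 0, 5, 0, -98/15, 0, 1301/105, 0, …
ICs: h(0) = 0, h′(0) = 0, h′′(0) = -6, h′′′(0) = 0, h′′′′(0) = 120.

f: a_k = -1, 0, 2, 0, -2/3, 0, 4/45, 0, -2/315, 0, …
g: a_k = 0, 6, 0, -8, 0, 96/5, 0, -384/7, 0, 512/3, …
h₀=f·g: eliminate ⇒ L₀, order ≤ 2·2.
h=∫h₀ ⇒ L = L₀·Dx.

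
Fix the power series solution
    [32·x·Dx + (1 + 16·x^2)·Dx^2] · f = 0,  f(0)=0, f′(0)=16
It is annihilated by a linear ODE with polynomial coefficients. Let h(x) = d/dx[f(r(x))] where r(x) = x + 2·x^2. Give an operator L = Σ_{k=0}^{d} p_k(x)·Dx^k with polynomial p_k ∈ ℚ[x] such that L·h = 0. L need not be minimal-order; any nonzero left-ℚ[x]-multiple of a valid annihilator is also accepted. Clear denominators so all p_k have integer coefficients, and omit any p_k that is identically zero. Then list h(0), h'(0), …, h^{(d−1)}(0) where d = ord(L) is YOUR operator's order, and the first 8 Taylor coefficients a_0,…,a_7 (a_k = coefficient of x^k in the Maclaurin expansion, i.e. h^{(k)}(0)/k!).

L = (-4 + 32·x + 256·x^2 + 768·x^3 + 768·x^4) + (1 + 4·x + 16·x^2 + 128·x^3 + 320·x^4 + 256·x^5)·Dx  (order 1).
h: a_k = 16, 64, -256, -2048, -1024, 45056, 163840, -524288, …
ICs: h(0) = 16.

f: a_k = 0, 16, 0, -256/3, 0, 4096/5, 0, -65536/7, …
Substitute x→r, Dx→(1/r')Dx; clear ⇒ L₀.
h₀' ⇒ L via d/dx closure of L₀.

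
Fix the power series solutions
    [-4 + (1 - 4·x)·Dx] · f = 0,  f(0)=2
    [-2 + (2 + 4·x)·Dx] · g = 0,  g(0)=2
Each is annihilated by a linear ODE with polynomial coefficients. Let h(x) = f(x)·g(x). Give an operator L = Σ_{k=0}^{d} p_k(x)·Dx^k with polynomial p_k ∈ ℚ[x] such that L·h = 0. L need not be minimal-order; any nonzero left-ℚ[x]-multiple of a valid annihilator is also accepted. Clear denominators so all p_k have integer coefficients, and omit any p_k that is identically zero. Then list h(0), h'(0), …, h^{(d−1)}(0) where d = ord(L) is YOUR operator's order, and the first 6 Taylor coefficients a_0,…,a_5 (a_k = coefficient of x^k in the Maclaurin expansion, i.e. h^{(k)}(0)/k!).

L = (5 + 4·x) + (-1 + 2·x + 8·x^2)·Dx  (order 1).
h: a_k = 4, 20, 78, 314, 2507/2, 10035/2, …
ICs: h(0) = 4.

f: a_k = 2, 8, 32, 128, 512, 2048, …
g: a_k = 2, 2, -1, 1, -5/4, 7/4, …
f·g: L₀ = L_f ⊗_s L_g, ord ≤ 1·1.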